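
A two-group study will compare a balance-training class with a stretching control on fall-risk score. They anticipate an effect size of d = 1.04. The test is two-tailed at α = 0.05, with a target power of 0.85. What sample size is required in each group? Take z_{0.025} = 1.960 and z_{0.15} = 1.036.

For two independent groups with equal n: n = 2·((z_{α/2} + z_β) / d)².
z_{α/2} + z_β = 1.960 + 1.036 = 2.996.
n = 2 × (2.996 / 1.04)² = 2 × 2.881² = 2 × 8.30 = 16.6.
Round up to the next whole participant.

n = 17 per group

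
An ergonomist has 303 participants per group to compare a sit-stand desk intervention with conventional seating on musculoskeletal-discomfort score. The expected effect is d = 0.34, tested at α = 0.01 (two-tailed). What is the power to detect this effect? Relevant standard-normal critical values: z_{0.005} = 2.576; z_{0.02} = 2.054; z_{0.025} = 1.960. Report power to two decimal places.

For two equal groups, power = Φ(d·√(n/2) − z_{α/2}).
d·√(n/2) = 0.34 × √(303/2) = 0.34 × 12.309 = 4.185.
z_β = 4.185 − 2.576 = 1.609.
Power = Φ(1.609) = 0.946.

power ≈ 0.95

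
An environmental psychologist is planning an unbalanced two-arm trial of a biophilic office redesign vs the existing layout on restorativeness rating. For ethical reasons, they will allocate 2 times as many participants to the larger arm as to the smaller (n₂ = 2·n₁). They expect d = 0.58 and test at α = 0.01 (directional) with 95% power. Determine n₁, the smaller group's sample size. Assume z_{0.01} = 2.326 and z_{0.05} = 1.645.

n₁ = 71

With allocation ratio k = n₂/n₁ = 2, Var(x̄₁−x̄₂) = σ²(1/n₁ + 1/(k·n₁)) = σ²·(k+1)/(k·n₁).
So n₁ = (1 + 1/k)·((z_{α} + z_β)/d)² = 1.500 × (3.971/0.58)².
n₁ = 1.500 × 46.88 = 70.3.
Round up: n₁ = 71, giving n₂ = 2 × 71 = 142.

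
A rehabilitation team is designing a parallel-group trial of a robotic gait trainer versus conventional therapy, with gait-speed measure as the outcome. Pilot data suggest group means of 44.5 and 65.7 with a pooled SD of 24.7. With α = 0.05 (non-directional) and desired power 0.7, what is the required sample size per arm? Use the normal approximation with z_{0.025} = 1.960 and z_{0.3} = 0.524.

Cohen's d = |M₁ − M₂| / SD_pooled = |44.5 − 65.7| / 24.7 = 21.2 / 24.7 = 0.858.
For two independent groups with equal n: n = 2·((z_{α/2} + z_β) / d)².
z_{α/2} + z_β = 1.960 + 0.524 = 2.484.
n = 2 × (2.484 / 0.858)² = 2 × 2.895² = 2 × 8.38 = 16.8.
Round up to the next whole participant.

n = 17 per group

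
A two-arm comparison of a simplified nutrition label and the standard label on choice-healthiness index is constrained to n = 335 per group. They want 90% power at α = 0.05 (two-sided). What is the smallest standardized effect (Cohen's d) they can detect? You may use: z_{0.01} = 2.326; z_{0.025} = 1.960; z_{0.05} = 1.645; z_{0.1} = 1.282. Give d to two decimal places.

d_min ≈ 0.25

For two independent groups of n = 335 each: d_min = (z_{α/2} + z_β)·√(2/n).
z-sum = 1.960 + 1.282 = 3.242.
d_min = 3.242 × √(2/335) = 3.242 × 0.0773 = 0.250.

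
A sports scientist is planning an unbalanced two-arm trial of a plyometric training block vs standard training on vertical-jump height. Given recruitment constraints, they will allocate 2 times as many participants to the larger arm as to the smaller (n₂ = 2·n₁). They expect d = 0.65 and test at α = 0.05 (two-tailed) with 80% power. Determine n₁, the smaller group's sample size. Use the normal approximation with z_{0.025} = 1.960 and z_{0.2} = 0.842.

n₁ = 28

With allocation ratio k = n₂/n₁ = 2, Var(x̄₁−x̄₂) = σ²(1/n₁ + 1/(k·n₁)) = σ²·(k+1)/(k·n₁).
So n₁ = (1 + 1/k)·((z_{α/2} + z_β)/d)² = 1.500 × (2.802/0.65)².
n₁ = 1.500 × 18.58 = 27.9.
Round up: n₁ = 28, giving n₂ = 2 × 28 = 56.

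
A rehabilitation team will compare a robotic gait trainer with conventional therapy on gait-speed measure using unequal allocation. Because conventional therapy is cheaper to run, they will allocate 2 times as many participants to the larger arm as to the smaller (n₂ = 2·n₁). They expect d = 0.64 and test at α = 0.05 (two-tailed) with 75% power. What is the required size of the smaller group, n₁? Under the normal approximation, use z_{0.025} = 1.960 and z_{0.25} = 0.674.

n₁ = 26

With allocation ratio k = n₂/n₁ = 2, Var(x̄₁−x̄₂) = σ²(1/n₁ + 1/(k·n₁)) = σ²·(k+1)/(k·n₁).
So n₁ = (1 + 1/k)·((z_{α/2} + z_β)/d)² = 1.500 × (2.634/0.64)².
n₁ = 1.500 × 16.94 = 25.4.
Round up: n₁ = 26, giving n₂ = 2 × 26 = 52.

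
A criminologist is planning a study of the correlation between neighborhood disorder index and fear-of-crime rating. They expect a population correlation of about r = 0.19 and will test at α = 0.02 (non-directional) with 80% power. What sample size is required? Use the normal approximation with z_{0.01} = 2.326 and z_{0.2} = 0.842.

Fisher's z: C = ½·ln((1+r)/(1−r)) = ½·ln(1.4691) = 0.1923.
n = ((z_{α/2} + z_β)/C)² + 3.
(2.326 + 0.842) / 0.1923 = 3.168 / 0.1923 = 16.474.
n = 16.474² + 3 = 271.40 + 3 = 274.4.
Round up.

n = 275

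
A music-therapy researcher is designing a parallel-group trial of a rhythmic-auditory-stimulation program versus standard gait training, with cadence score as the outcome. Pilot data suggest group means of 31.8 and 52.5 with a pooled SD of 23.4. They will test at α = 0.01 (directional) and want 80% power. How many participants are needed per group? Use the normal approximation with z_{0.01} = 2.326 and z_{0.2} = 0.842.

n = 26 per group

Cohen's d = |M₁ − M₂| / SD_pooled = |31.8 − 52.5| / 23.4 = 20.7 / 23.4 = 0.885.
For two independent groups with equal n: n = 2·((z_{α} + z_β) / d)².
z_{α} + z_β = 2.326 + 0.842 = 3.168.
n = 2 × (3.168 / 0.885)² = 2 × 3.580² = 2 × 12.81 = 25.6.
Round up to the next whole participant.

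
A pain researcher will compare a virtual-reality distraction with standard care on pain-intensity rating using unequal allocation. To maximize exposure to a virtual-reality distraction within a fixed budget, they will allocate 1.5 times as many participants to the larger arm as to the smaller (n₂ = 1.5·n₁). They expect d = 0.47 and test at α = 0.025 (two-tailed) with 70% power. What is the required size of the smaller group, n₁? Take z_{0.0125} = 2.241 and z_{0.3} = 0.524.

With allocation ratio k = n₂/n₁ = 1.5, Var(x̄₁−x̄₂) = σ²(1/n₁ + 1/(k·n₁)) = σ²·(k+1)/(k·n₁).
So n₁ = (1 + 1/k)·((z_{α/2} + z_β)/d)² = 1.667 × (2.765/0.47)².
n₁ = 1.667 × 34.61 = 57.7.
Round up: n₁ = 58, giving n₂ = 1.5 × 58 = 87.

n₁ = 58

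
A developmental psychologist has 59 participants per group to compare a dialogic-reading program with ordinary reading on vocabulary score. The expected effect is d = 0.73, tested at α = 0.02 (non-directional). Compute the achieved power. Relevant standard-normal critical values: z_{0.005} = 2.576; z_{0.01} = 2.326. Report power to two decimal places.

power ≈ 0.95

For two equal groups, power = Φ(d·√(n/2) − z_{α/2}).
d·√(n/2) = 0.73 × √(59/2) = 0.73 × 5.431 = 3.965.
z_β = 3.965 − 2.326 = 1.639.
Power = Φ(1.639) = 0.949.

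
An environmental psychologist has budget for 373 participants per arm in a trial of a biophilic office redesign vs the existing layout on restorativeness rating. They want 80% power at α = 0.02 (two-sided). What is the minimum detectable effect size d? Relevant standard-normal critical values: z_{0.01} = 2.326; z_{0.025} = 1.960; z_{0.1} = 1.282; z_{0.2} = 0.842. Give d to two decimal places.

For two independent groups of n = 373 each: d_min = (z_{α/2} + z_β)·√(2/n).
z-sum = 2.326 + 0.842 = 3.168.
d_min = 3.168 × √(2/373) = 3.168 × 0.0732 = 0.232.

d_min ≈ 0.23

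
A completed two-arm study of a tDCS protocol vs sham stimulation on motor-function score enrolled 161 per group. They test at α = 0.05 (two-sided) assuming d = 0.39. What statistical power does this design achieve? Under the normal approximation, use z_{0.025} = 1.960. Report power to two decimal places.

For two equal groups, power = Φ(d·√(n/2) − z_{α/2}).
d·√(n/2) = 0.39 × √(161/2) = 0.39 × 8.972 = 3.499.
z_β = 3.499 − 1.960 = 1.539.
Power = Φ(1.539) = 0.938.

power ≈ 0.94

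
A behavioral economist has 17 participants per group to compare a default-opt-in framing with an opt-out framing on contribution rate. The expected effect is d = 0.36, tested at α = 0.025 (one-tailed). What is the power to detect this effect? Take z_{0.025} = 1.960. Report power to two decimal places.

power ≈ 0.18

For two equal groups, power = Φ(d·√(n/2) − z_{α}).
d·√(n/2) = 0.36 × √(17/2) = 0.36 × 2.915 = 1.050.
z_β = 1.050 − 1.960 = -0.910.
Power = Φ(-0.910) = 0.181.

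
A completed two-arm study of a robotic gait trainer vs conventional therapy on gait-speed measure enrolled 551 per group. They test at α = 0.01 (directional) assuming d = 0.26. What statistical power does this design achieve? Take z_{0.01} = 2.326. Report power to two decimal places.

power ≈ 0.98

For two equal groups, power = Φ(d·√(n/2) − z_{α}).
d·√(n/2) = 0.26 × √(551/2) = 0.26 × 16.598 = 4.316.
z_β = 4.316 − 2.326 = 1.990.
Power = Φ(1.990) = 0.977.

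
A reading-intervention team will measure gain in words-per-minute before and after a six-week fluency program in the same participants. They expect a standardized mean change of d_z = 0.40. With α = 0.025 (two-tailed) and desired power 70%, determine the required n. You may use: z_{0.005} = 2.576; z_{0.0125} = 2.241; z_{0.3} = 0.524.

n = 48 pairs

For a paired (one-sample on differences) test: n = ((z_{α/2} + z_β) / d)².
z_{α/2} + z_β = 2.241 + 0.524 = 2.765.
n = (2.765 / 0.40)² = 6.912² = 47.78.
Round up.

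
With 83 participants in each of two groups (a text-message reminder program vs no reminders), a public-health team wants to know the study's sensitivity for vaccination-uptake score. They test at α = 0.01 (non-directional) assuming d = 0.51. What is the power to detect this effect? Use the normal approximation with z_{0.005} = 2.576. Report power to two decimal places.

For two equal groups, power = Φ(d·√(n/2) − z_{α/2}).
d·√(n/2) = 0.51 × √(83/2) = 0.51 × 6.442 = 3.285.
z_β = 3.285 − 2.576 = 0.709.
Power = Φ(0.709) = 0.761.

power ≈ 0.76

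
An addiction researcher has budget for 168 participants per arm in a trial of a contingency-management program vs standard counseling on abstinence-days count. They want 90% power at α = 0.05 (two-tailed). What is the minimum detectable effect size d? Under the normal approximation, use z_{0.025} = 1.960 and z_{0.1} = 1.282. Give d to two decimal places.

For two independent groups of n = 168 each: d_min = (z_{α/2} + z_β)·√(2/n).
z-sum = 1.960 + 1.282 = 3.242.
d_min = 3.242 × √(2/168) = 3.242 × 0.1091 = 0.354.

d_min ≈ 0.35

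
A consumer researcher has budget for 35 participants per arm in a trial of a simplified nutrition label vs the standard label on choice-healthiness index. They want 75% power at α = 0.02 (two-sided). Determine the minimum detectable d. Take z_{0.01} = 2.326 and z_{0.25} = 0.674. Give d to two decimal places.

For two independent groups of n = 35 each: d_min = (z_{α/2} + z_β)·√(2/n).
z-sum = 2.326 + 0.674 = 3.000.
d_min = 3.000 × √(2/35) = 3.000 × 0.2390 = 0.717.

d_min ≈ 0.72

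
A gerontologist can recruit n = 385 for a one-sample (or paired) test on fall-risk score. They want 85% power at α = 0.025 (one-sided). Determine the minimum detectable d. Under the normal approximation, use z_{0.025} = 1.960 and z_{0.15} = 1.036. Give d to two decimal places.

For a single sample (or paired design) of n = 385: d_min = (z_{α} + z_β)/√n.
z-sum = 1.960 + 1.036 = 2.996.
d_min = 2.996 / √385 = 2.996 / 19.621 = 0.153.

d_min ≈ 0.15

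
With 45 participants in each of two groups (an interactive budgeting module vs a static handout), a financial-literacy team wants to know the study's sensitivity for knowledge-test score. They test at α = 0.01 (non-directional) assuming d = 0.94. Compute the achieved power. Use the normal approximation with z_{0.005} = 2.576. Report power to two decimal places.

For two equal groups, power = Φ(d·√(n/2) − z_{α/2}).
d·√(n/2) = 0.94 × √(45/2) = 0.94 × 4.743 = 4.459.
z_β = 4.459 − 2.576 = 1.883.
Power = Φ(1.883) = 0.970.

power ≈ 0.97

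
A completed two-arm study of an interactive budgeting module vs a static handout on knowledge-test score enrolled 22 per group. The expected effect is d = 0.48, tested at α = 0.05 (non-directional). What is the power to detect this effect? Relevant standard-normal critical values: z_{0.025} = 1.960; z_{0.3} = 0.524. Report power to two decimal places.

For two equal groups, power = Φ(d·√(n/2) − z_{α/2}).
d·√(n/2) = 0.48 × √(22/2) = 0.48 × 3.317 = 1.592.
z_β = 1.592 − 1.960 = -0.368.
Power = Φ(-0.368) = 0.356.

power ≈ 0.36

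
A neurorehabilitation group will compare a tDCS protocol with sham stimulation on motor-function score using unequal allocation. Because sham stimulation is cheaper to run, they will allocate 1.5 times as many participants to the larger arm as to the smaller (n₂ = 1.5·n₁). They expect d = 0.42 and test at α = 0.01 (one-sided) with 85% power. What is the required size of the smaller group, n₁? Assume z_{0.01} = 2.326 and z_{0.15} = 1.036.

n₁ = 107

With allocation ratio k = n₂/n₁ = 1.5, Var(x̄₁−x̄₂) = σ²(1/n₁ + 1/(k·n₁)) = σ²·(k+1)/(k·n₁).
So n₁ = (1 + 1/k)·((z_{α} + z_β)/d)² = 1.667 × (3.362/0.42)².
n₁ = 1.667 × 64.08 = 106.8.
Round up: n₁ = 107, giving n₂ = ⌈1.5 × 107⌉ = ⌈160.5⌉ = 161.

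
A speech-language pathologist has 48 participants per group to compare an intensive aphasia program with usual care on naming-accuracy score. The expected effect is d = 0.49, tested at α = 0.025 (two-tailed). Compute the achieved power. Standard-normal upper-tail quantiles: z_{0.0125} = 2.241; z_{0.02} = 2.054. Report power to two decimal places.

For two equal groups, power = Φ(d·√(n/2) − z_{α/2}).
d·√(n/2) = 0.49 × √(48/2) = 0.49 × 4.899 = 2.400.
z_β = 2.400 − 2.241 = 0.159.
Power = Φ(0.159) = 0.563.

power ≈ 0.56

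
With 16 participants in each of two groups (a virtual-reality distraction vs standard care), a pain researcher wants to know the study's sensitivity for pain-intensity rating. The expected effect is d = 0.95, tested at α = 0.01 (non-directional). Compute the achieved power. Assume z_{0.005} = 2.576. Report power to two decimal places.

power ≈ 0.54

For two equal groups, power = Φ(d·√(n/2) − z_{α/2}).
d·√(n/2) = 0.95 × √(16/2) = 0.95 × 2.828 = 2.687.
z_β = 2.687 − 2.576 = 0.111.
Power = Φ(0.111) = 0.544.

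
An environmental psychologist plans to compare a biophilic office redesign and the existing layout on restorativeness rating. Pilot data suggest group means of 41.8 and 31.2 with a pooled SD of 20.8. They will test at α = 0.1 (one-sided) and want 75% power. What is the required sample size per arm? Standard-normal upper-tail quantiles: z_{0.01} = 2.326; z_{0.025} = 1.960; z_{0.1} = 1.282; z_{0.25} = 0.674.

n = 30 per group

Cohen's d = |M₁ − M₂| / SD_pooled = |41.8 − 31.2| / 20.8 = 10.6 / 20.8 = 0.510.
For two independent groups with equal n: n = 2·((z_{α} + z_β) / d)².
z_{α} + z_β = 1.282 + 0.674 = 1.956.
n = 2 × (1.956 / 0.510)² = 2 × 3.835² = 2 × 14.71 = 29.4.
Round up to the next whole participant.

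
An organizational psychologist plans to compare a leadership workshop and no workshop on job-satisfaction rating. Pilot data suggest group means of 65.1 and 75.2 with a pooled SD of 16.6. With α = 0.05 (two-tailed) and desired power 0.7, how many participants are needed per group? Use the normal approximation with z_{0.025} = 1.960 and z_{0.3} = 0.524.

Cohen's d = |M₁ − M₂| / SD_pooled = |65.1 − 75.2| / 16.6 = 10.1 / 16.6 = 0.608.
For two independent groups with equal n: n = 2·((z_{α/2} + z_β) / d)².
z_{α/2} + z_β = 1.960 + 0.524 = 2.484.
n = 2 × (2.484 / 0.608)² = 2 × 4.086² = 2 × 16.69 = 33.4.
Round up to the next whole participant.

n = 34 per group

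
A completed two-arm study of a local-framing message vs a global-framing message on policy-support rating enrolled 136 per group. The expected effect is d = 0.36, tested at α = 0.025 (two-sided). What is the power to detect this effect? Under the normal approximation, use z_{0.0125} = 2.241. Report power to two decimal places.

power ≈ 0.77

For two equal groups, power = Φ(d·√(n/2) − z_{α/2}).
d·√(n/2) = 0.36 × √(136/2) = 0.36 × 8.246 = 2.969.
z_β = 2.969 − 2.241 = 0.728.
Power = Φ(0.728) = 0.767.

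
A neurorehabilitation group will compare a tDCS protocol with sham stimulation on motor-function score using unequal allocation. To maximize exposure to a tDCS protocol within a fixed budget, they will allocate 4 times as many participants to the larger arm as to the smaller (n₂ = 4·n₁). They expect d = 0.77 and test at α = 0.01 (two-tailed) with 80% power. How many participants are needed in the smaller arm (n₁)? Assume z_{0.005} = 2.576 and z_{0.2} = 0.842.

n₁ = 25

With allocation ratio k = n₂/n₁ = 4, Var(x̄₁−x̄₂) = σ²(1/n₁ + 1/(k·n₁)) = σ²·(k+1)/(k·n₁).
So n₁ = (1 + 1/k)·((z_{α/2} + z_β)/d)² = 1.250 × (3.418/0.77)².
n₁ = 1.250 × 19.70 = 24.6.
Round up: n₁ = 25, giving n₂ = 4 × 25 = 100.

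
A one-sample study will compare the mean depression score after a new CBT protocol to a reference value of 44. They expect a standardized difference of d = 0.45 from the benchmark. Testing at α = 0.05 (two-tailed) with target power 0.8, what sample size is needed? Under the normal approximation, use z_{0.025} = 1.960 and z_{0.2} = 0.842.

For a one-sample test: n = ((z_{α/2} + z_β) / d)².
z_{α/2} + z_β = 1.960 + 0.842 = 2.802.
n = (2.802 / 0.45)² = 6.227² = 38.77.
Round up.

n = 39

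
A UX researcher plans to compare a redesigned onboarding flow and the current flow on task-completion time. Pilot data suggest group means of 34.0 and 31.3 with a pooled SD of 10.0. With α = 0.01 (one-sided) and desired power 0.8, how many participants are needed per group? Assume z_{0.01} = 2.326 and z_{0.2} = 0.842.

Cohen's d = |M₁ − M₂| / SD_pooled = |34.0 − 31.3| / 10.0 = 2.7 / 10.0 = 0.270.
For two independent groups with equal n: n = 2·((z_{α} + z_β) / d)².
z_{α} + z_β = 2.326 + 0.842 = 3.168.
n = 2 × (3.168 / 0.270)² = 2 × 11.733² = 2 × 137.67 = 275.3.
Round up to the next whole participant.

n = 276 per group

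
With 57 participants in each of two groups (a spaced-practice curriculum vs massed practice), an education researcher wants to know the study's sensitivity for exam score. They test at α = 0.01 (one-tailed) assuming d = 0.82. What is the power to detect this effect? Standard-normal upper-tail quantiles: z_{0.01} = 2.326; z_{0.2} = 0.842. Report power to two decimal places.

power ≈ 0.98

For two equal groups, power = Φ(d·√(n/2) − z_{α}).
d·√(n/2) = 0.82 × √(57/2) = 0.82 × 5.339 = 4.378.
z_β = 4.378 − 2.326 = 2.052.
Power = Φ(2.052) = 0.980.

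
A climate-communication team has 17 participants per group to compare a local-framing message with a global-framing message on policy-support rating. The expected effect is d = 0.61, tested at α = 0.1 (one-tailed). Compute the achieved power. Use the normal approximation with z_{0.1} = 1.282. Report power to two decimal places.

power ≈ 0.69

For two equal groups, power = Φ(d·√(n/2) − z_{α}).
d·√(n/2) = 0.61 × √(17/2) = 0.61 × 2.915 = 1.778.
z_β = 1.778 − 1.282 = 0.496.
Power = Φ(0.496) = 0.690.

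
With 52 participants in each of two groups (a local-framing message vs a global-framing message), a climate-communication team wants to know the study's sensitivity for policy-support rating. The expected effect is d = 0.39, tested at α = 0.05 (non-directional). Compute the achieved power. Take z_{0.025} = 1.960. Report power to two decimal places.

For two equal groups, power = Φ(d·√(n/2) − z_{α/2}).
d·√(n/2) = 0.39 × √(52/2) = 0.39 × 5.099 = 1.989.
z_β = 1.989 − 1.960 = 0.029.
Power = Φ(0.029) = 0.511.

power ≈ 0.51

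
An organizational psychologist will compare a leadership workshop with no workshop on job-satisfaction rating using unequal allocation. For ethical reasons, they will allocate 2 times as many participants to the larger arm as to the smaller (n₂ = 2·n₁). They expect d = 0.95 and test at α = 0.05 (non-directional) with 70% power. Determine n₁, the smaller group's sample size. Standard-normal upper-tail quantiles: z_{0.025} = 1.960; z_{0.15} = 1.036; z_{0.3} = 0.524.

With allocation ratio k = n₂/n₁ = 2, Var(x̄₁−x̄₂) = σ²(1/n₁ + 1/(k·n₁)) = σ²·(k+1)/(k·n₁).
So n₁ = (1 + 1/k)·((z_{α/2} + z_β)/d)² = 1.500 × (2.484/0.95)².
n₁ = 1.500 × 6.84 = 10.3.
Round up: n₁ = 11, giving n₂ = 2 × 11 = 22.

n₁ = 11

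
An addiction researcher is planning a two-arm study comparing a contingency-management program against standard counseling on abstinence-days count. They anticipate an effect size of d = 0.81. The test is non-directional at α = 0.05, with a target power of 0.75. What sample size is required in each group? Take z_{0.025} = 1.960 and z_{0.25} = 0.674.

n = 22 per group

For two independent groups with equal n: n = 2·((z_{α/2} + z_β) / d)².
z_{α/2} + z_β = 1.960 + 0.674 = 2.634.
n = 2 × (2.634 / 0.81)² = 2 × 3.252² = 2 × 10.57 = 21.1.
Round up to the next whole participant.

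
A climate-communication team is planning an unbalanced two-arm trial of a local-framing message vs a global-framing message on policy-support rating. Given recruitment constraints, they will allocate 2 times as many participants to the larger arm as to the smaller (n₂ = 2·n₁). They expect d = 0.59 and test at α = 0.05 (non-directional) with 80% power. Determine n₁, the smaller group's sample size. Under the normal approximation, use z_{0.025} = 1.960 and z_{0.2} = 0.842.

n₁ = 34

With allocation ratio k = n₂/n₁ = 2, Var(x̄₁−x̄₂) = σ²(1/n₁ + 1/(k·n₁)) = σ²·(k+1)/(k·n₁).
So n₁ = (1 + 1/k)·((z_{α/2} + z_β)/d)² = 1.500 × (2.802/0.59)².
n₁ = 1.500 × 22.55 = 33.8.
Round up: n₁ = 34, giving n₂ = 2 × 34 = 68.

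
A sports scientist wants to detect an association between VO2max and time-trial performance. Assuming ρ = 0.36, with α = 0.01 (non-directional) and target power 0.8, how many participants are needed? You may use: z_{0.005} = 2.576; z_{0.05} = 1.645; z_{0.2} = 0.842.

Fisher's z: C = ½·ln((1+r)/(1−r)) = ½·ln(2.1250) = 0.3769.
n = ((z_{α/2} + z_β)/C)² + 3.
(2.576 + 0.842) / 0.3769 = 3.418 / 0.3769 = 9.069.
n = 9.069² + 3 = 82.24 + 3 = 85.2.
Round up.

n = 86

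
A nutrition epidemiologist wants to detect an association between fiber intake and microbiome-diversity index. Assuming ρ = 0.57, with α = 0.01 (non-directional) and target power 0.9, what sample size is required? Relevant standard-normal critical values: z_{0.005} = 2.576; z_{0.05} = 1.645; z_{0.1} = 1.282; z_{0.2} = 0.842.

Fisher's z: C = ½·ln((1+r)/(1−r)) = ½·ln(3.6512) = 0.6475.
n = ((z_{α/2} + z_β)/C)² + 3.
(2.576 + 1.282) / 0.6475 = 3.858 / 0.6475 = 5.958.
n = 5.958² + 3 = 35.50 + 3 = 38.5.
Round up.

n = 39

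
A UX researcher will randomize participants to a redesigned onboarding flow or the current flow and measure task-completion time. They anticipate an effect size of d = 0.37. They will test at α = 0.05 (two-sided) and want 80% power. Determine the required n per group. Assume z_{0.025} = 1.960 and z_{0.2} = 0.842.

For two independent groups with equal n: n = 2·((z_{α/2} + z_β) / d)².
z_{α/2} + z_β = 1.960 + 0.842 = 2.802.
n = 2 × (2.802 / 0.37)² = 2 × 7.573² = 2 × 57.35 = 114.7.
Round up to the next whole participant.

n = 115 per group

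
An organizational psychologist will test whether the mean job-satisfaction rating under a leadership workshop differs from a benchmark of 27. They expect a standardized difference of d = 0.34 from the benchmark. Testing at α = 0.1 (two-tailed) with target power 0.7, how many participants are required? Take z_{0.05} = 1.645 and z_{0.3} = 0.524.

n = 41

For a one-sample test: n = ((z_{α/2} + z_β) / d)².
z_{α/2} + z_β = 1.645 + 0.524 = 2.169.
n = (2.169 / 0.34)² = 6.379² = 40.70.
Round up.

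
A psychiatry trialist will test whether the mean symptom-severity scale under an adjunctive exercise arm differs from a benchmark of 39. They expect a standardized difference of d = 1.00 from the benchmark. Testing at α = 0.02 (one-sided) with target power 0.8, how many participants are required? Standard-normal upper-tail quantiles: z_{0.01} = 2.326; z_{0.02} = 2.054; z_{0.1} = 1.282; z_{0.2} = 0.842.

For a one-sample test: n = ((z_{α} + z_β) / d)².
z_{α} + z_β = 2.054 + 0.842 = 2.896.
n = (2.896 / 1.00)² = 2.896² = 8.39.
Round up.

n = 9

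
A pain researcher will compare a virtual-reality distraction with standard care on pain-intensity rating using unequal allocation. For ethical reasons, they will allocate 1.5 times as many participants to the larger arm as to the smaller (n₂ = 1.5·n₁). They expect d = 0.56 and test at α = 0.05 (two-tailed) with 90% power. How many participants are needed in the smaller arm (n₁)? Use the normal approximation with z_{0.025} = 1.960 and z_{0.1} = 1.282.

n₁ = 56

With allocation ratio k = n₂/n₁ = 1.5, Var(x̄₁−x̄₂) = σ²(1/n₁ + 1/(k·n₁)) = σ²·(k+1)/(k·n₁).
So n₁ = (1 + 1/k)·((z_{α/2} + z_β)/d)² = 1.667 × (3.242/0.56)².
n₁ = 1.667 × 33.52 = 55.9.
Round up: n₁ = 56, giving n₂ = 1.5 × 56 = 84.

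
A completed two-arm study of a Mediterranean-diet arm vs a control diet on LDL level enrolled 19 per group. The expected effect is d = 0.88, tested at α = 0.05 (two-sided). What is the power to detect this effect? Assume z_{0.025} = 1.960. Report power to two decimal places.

power ≈ 0.77

For two equal groups, power = Φ(d·√(n/2) − z_{α/2}).
d·√(n/2) = 0.88 × √(19/2) = 0.88 × 3.082 = 2.712.
z_β = 2.712 − 1.960 = 0.752.
Power = Φ(0.752) = 0.774.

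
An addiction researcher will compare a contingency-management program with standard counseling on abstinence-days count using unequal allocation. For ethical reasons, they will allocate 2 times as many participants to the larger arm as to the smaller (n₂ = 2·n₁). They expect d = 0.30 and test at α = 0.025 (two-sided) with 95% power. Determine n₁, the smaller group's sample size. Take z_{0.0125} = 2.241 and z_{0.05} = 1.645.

With allocation ratio k = n₂/n₁ = 2, Var(x̄₁−x̄₂) = σ²(1/n₁ + 1/(k·n₁)) = σ²·(k+1)/(k·n₁).
So n₁ = (1 + 1/k)·((z_{α/2} + z_β)/d)² = 1.500 × (3.886/0.30)².
n₁ = 1.500 × 167.79 = 251.7.
Round up: n₁ = 252, giving n₂ = 2 × 252 = 504.

n₁ = 252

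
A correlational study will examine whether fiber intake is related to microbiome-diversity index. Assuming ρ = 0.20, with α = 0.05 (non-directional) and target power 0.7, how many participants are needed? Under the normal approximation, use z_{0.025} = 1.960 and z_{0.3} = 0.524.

n = 154

Fisher's z: C = ½·ln((1+r)/(1−r)) = ½·ln(1.5000) = 0.2027.
n = ((z_{α/2} + z_β)/C)² + 3.
(1.960 + 0.524) / 0.2027 = 2.484 / 0.2027 = 12.255.
n = 12.255² + 3 = 150.17 + 3 = 153.2.
Round up.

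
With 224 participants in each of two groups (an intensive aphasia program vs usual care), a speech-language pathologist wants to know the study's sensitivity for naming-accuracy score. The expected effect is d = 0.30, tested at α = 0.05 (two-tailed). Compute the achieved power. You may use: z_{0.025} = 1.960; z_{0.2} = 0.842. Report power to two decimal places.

For two equal groups, power = Φ(d·√(n/2) − z_{α/2}).
d·√(n/2) = 0.30 × √(224/2) = 0.30 × 10.583 = 3.175.
z_β = 3.175 − 1.960 = 1.215.
Power = Φ(1.215) = 0.888.

power ≈ 0.89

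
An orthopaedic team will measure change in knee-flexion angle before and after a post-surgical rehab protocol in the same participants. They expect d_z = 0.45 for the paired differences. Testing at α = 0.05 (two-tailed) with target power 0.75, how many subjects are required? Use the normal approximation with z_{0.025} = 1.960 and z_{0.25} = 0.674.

For a paired (one-sample on differences) test: n = ((z_{α/2} + z_β) / d)².
z_{α/2} + z_β = 1.960 + 0.674 = 2.634.
n = (2.634 / 0.45)² = 5.853² = 34.26.
Round up.

n = 35 pairs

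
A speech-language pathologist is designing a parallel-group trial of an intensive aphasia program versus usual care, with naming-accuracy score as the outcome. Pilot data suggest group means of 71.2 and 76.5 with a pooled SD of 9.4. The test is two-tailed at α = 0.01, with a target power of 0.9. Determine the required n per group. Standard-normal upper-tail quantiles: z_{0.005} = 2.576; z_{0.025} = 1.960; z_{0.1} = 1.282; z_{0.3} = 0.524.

n = 94 per group

Cohen's d = |M₁ − M₂| / SD_pooled = |71.2 − 76.5| / 9.4 = 5.3 / 9.4 = 0.564.
For two independent groups with equal n: n = 2·((z_{α/2} + z_β) / d)².
z_{α/2} + z_β = 2.576 + 1.282 = 3.858.
n = 2 × (3.858 / 0.564)² = 2 × 6.840² = 2 × 46.79 = 93.6.
Round up to the next whole participant.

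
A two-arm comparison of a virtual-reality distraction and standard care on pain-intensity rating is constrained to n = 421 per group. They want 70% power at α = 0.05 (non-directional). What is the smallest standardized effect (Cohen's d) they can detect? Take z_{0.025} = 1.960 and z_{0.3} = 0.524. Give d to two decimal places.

d_min ≈ 0.17

For two independent groups of n = 421 each: d_min = (z_{α/2} + z_β)·√(2/n).
z-sum = 1.960 + 0.524 = 2.484.
d_min = 2.484 × √(2/421) = 2.484 × 0.0689 = 0.171.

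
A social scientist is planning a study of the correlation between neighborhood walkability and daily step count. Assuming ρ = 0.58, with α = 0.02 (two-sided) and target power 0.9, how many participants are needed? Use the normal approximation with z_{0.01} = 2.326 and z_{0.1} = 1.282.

n = 33

Fisher's z: C = ½·ln((1+r)/(1−r)) = ½·ln(3.7619) = 0.6625.
n = ((z_{α/2} + z_β)/C)² + 3.
(2.326 + 1.282) / 0.6625 = 3.608 / 0.6625 = 5.446.
n = 5.446² + 3 = 29.66 + 3 = 32.7.
Round up.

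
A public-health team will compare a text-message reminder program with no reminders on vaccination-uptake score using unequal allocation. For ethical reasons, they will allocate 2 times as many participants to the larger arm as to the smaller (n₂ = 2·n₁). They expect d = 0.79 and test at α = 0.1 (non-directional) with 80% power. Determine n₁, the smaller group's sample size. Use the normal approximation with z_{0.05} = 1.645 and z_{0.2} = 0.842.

With allocation ratio k = n₂/n₁ = 2, Var(x̄₁−x̄₂) = σ²(1/n₁ + 1/(k·n₁)) = σ²·(k+1)/(k·n₁).
So n₁ = (1 + 1/k)·((z_{α/2} + z_β)/d)² = 1.500 × (2.487/0.79)².
n₁ = 1.500 × 9.91 = 14.9.
Round up: n₁ = 15, giving n₂ = 2 × 15 = 30.

n₁ = 15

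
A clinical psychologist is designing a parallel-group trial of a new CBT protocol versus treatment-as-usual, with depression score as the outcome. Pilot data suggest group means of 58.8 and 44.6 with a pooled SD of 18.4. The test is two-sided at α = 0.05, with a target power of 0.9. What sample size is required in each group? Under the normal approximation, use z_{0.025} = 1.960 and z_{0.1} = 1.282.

Cohen's d = |M₁ − M₂| / SD_pooled = |58.8 − 44.6| / 18.4 = 14.2 / 18.4 = 0.772.
For two independent groups with equal n: n = 2·((z_{α/2} + z_β) / d)².
z_{α/2} + z_β = 1.960 + 1.282 = 3.242.
n = 2 × (3.242 / 0.772)² = 2 × 4.199² = 2 × 17.64 = 35.3.
Round up to the next whole participant.

n = 36 per group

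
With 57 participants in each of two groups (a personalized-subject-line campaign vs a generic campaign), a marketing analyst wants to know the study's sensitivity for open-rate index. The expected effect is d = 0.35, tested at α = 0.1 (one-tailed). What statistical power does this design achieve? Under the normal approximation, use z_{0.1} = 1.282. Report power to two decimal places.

For two equal groups, power = Φ(d·√(n/2) − z_{α}).
d·√(n/2) = 0.35 × √(57/2) = 0.35 × 5.339 = 1.868.
z_β = 1.868 − 1.282 = 0.586.
Power = Φ(0.586) = 0.721.

power ≈ 0.72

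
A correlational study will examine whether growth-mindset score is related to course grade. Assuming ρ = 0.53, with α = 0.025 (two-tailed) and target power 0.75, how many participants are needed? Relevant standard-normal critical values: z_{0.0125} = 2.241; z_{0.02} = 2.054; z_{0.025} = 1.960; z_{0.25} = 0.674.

n = 28

Fisher's z: C = ½·ln((1+r)/(1−r)) = ½·ln(3.2553) = 0.5901.
n = ((z_{α/2} + z_β)/C)² + 3.
(2.241 + 0.674) / 0.5901 = 2.915 / 0.5901 = 4.940.
n = 4.940² + 3 = 24.40 + 3 = 27.4.
Round up.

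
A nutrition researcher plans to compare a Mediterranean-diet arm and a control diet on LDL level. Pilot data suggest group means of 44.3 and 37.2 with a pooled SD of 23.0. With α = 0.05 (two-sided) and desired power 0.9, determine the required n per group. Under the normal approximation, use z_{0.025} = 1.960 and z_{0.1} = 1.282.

Cohen's d = |M₁ − M₂| / SD_pooled = |44.3 − 37.2| / 23.0 = 7.1 / 23.0 = 0.309.
For two independent groups with equal n: n = 2·((z_{α/2} + z_β) / d)².
z_{α/2} + z_β = 1.960 + 1.282 = 3.242.
n = 2 × (3.242 / 0.309)² = 2 × 10.492² = 2 × 110.08 = 220.2.
Round up to the next whole participant.

n = 221 per group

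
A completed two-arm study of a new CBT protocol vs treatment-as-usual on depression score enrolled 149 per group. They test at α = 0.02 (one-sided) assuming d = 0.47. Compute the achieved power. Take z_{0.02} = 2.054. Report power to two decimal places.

power ≈ 0.98

For two equal groups, power = Φ(d·√(n/2) − z_{α}).
d·√(n/2) = 0.47 × √(149/2) = 0.47 × 8.631 = 4.057.
z_β = 4.057 − 2.054 = 2.003.
Power = Φ(2.003) = 0.977.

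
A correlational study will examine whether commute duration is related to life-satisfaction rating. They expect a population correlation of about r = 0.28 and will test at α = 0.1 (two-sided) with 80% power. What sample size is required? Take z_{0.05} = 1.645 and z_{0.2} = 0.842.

n = 78

Fisher's z: C = ½·ln((1+r)/(1−r)) = ½·ln(1.7778) = 0.2877.
n = ((z_{α/2} + z_β)/C)² + 3.
(1.645 + 0.842) / 0.2877 = 2.487 / 0.2877 = 8.644.
n = 8.644² + 3 = 74.73 + 3 = 77.7.
Round up.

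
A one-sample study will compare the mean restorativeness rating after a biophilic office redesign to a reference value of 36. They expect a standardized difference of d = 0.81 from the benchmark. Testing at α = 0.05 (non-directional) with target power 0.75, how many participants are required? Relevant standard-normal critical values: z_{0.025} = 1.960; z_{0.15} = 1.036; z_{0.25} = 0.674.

n = 11

For a one-sample test: n = ((z_{α/2} + z_β) / d)².
z_{α/2} + z_β = 1.960 + 0.674 = 2.634.
n = (2.634 / 0.81)² = 3.252² = 10.57.
Round up.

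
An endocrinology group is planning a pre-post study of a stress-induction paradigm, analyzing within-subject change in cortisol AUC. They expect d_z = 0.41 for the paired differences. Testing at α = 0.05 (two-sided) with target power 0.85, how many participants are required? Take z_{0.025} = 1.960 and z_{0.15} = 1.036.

For a paired (one-sample on differences) test: n = ((z_{α/2} + z_β) / d)².
z_{α/2} + z_β = 1.960 + 1.036 = 2.996.
n = (2.996 / 0.41)² = 7.307² = 53.40.
Round up.

n = 54 pairs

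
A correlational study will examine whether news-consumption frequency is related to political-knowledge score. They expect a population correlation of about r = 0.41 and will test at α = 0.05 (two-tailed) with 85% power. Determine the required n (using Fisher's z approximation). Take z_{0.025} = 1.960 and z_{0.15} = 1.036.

Fisher's z: C = ½·ln((1+r)/(1−r)) = ½·ln(2.3898) = 0.4356.
n = ((z_{α/2} + z_β)/C)² + 3.
(1.960 + 1.036) / 0.4356 = 2.996 / 0.4356 = 6.878.
n = 6.878² + 3 = 47.31 + 3 = 50.3.
Round up.

n = 51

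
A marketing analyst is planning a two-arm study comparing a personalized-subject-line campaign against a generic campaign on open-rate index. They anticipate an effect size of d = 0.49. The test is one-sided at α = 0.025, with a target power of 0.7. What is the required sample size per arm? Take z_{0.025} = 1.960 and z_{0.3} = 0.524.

n = 52 per group

For two independent groups with equal n: n = 2·((z_{α} + z_β) / d)².
z_{α} + z_β = 1.960 + 0.524 = 2.484.
n = 2 × (2.484 / 0.49)² = 2 × 5.069² = 2 × 25.70 = 51.4.
Round up to the next whole participant.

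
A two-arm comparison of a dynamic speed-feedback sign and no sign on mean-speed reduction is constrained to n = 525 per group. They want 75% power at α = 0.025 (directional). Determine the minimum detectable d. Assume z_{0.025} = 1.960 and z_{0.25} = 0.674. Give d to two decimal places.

d_min ≈ 0.16

For two independent groups of n = 525 each: d_min = (z_{α} + z_β)·√(2/n).
z-sum = 1.960 + 0.674 = 2.634.
d_min = 2.634 × √(2/525) = 2.634 × 0.0617 = 0.163.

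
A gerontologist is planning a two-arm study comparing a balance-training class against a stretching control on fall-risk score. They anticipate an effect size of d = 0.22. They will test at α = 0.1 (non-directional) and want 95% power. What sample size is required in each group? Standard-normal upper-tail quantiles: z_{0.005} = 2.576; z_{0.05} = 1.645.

For two independent groups with equal n: n = 2·((z_{α/2} + z_β) / d)².
z_{α/2} + z_β = 1.645 + 1.645 = 3.290.
n = 2 × (3.290 / 0.22)² = 2 × 14.955² = 2 × 223.64 = 447.3.
Round up to the next whole participant.

n = 448 per group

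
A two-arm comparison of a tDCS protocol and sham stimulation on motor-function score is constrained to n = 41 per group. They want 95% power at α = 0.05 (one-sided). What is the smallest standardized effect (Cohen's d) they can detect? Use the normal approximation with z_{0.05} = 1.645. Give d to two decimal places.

d_min ≈ 0.73

For two independent groups of n = 41 each: d_min = (z_{α} + z_β)·√(2/n).
z-sum = 1.645 + 1.645 = 3.290.
d_min = 3.290 × √(2/41) = 3.290 × 0.2209 = 0.727.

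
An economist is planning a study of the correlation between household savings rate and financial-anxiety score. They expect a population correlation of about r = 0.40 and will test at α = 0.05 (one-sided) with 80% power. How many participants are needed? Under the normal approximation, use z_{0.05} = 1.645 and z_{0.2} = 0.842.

n = 38

Fisher's z: C = ½·ln((1+r)/(1−r)) = ½·ln(2.3333) = 0.4236.
n = ((z_{α} + z_β)/C)² + 3.
(1.645 + 0.842) / 0.4236 = 2.487 / 0.4236 = 5.871.
n = 5.871² + 3 = 34.47 + 3 = 37.5.
Round up.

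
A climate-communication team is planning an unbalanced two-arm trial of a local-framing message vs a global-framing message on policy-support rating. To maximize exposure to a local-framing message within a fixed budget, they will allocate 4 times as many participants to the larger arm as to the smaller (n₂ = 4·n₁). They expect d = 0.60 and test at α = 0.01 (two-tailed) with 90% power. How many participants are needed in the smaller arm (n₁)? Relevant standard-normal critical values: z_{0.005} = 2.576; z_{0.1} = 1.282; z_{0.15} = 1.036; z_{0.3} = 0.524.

n₁ = 52

With allocation ratio k = n₂/n₁ = 4, Var(x̄₁−x̄₂) = σ²(1/n₁ + 1/(k·n₁)) = σ²·(k+1)/(k·n₁).
So n₁ = (1 + 1/k)·((z_{α/2} + z_β)/d)² = 1.250 × (3.858/0.60)².
n₁ = 1.250 × 41.34 = 51.7.
Round up: n₁ = 52, giving n₂ = 4 × 52 = 208.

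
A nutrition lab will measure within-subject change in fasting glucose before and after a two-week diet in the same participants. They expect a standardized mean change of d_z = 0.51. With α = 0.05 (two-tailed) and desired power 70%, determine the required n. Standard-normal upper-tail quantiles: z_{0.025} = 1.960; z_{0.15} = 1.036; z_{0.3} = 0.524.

n = 24 pairs

For a paired (one-sample on differences) test: n = ((z_{α/2} + z_β) / d)².
z_{α/2} + z_β = 1.960 + 0.524 = 2.484.
n = (2.484 / 0.51)² = 4.871² = 23.72.
Round up.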